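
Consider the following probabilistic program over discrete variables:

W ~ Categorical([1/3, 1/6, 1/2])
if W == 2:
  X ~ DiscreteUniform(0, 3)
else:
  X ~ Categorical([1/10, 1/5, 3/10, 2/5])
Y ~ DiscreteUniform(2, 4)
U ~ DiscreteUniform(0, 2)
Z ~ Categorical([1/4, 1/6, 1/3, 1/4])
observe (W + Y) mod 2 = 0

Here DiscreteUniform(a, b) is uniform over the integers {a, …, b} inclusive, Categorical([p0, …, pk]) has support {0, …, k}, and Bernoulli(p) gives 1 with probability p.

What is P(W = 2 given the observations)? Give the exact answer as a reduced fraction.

P(W = 2 | obs) = 6/11

Enumerate traces; 240 have nonzero weight after conditioning:
  (W=0, X=0, Y=2, U=0, Z=0) weight 1/1080
  (W=0, X=0, Y=2, U=0, Z=1) weight 1/1620
  (W=0, X=0, Y=2, U=0, Z=2) weight 1/810
  (W=0, X=0, Y=2, U=0, Z=3) weight 1/1080
  (W=0, X=0, Y=2, U=1, Z=0) weight 1/1080
  (W=0, X=0, Y=2, U=1, Z=1) weight 1/1620
  (W=0, X=0, Y=2, U=1, Z=2) weight 1/810
  (W=0, X=0, Y=2, U=1, Z=3) weight 1/1080
  (W=1, X=0, Y=3, U=0, Z=0) weight 1/2160
  (W=2, X=0, Y=2, U=0, Z=0) weight 1/288
  … 230 more
Group by W:
  weight(W=0) = 2/9
  weight(W=1) = 1/18
  weight(W=2) = 1/3
Total weight = 2/9 + 1/18 + 1/3 = 11/18
P(W=0 | obs) = 2/9 / 11/18 = 4/11
P(W=1 | obs) = 1/18 / 11/18 = 1/11
P(W=2 | obs) = 1/3 / 11/18 = 6/11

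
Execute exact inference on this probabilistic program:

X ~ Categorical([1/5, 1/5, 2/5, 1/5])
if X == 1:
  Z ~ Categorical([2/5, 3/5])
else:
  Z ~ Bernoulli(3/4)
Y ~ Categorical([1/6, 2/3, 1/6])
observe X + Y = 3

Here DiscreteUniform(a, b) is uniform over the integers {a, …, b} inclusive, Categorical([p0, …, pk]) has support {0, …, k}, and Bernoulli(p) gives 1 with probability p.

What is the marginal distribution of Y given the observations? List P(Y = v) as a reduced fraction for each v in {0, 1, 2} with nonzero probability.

Enumerate traces; 6 have nonzero weight after conditioning:
  (X=1, Z=0, Y=2) weight 1/75
  (X=1, Z=1, Y=2) weight 1/50
  (X=2, Z=0, Y=1) weight 1/15
  (X=2, Z=1, Y=1) weight 1/5
  (X=3, Z=0, Y=0) weight 1/120
  (X=3, Z=1, Y=0) weight 1/40
Group by Y:
  weight(Y=0) = 1/30
  weight(Y=1) = 4/15
  weight(Y=2) = 1/30
Total weight = 1/30 + 4/15 + 1/30 = 1/3
P(Y=0 | obs) = 1/30 / 1/3 = 1/10
P(Y=1 | obs) = 4/15 / 1/3 = 4/5
P(Y=2 | obs) = 1/30 / 1/3 = 1/10

P(Y=0) = 1/10, P(Y=1) = 4/5, P(Y=2) = 1/10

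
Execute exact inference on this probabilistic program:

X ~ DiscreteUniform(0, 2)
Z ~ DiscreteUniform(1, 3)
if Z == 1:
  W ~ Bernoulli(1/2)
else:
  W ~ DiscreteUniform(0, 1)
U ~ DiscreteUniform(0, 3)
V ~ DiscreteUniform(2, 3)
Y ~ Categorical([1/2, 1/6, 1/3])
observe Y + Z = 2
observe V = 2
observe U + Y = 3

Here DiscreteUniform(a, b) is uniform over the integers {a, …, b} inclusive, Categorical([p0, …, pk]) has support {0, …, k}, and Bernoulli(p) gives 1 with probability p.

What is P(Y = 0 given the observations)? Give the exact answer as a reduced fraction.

Enumerate traces; 12 have nonzero weight after conditioning:
  (X=0, Z=1, W=0, U=2, V=2, Y=1) weight 1/864
  (X=0, Z=1, W=1, U=2, V=2, Y=1) weight 1/864
  (X=0, Z=2, W=0, U=3, V=2, Y=0) weight 1/288
  (X=0, Z=2, W=1, U=3, V=2, Y=0) weight 1/288
  (X=1, Z=1, W=0, U=2, V=2, Y=1) weight 1/864
  (X=1, Z=1, W=1, U=2, V=2, Y=1) weight 1/864
  (X=1, Z=2, W=0, U=3, V=2, Y=0) weight 1/288
  (X=1, Z=2, W=1, U=3, V=2, Y=0) weight 1/288
  … 4 more
Group by Y:
  weight(Y=0) = 1/48
  weight(Y=1) = 1/144
Total weight = 1/48 + 1/144 = 1/36
P(Y=0 | obs) = 1/48 / 1/36 = 3/4
P(Y=1 | obs) = 1/144 / 1/36 = 1/4

P(Y = 0 | obs) = 3/4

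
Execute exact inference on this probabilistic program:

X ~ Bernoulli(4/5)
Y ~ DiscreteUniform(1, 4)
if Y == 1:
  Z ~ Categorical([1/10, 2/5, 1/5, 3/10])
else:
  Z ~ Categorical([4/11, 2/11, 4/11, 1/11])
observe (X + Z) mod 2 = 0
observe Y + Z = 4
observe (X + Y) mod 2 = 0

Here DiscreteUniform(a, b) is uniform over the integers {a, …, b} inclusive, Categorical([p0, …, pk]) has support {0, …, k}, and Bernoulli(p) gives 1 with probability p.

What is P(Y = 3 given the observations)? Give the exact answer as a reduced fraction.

Enumerate traces; 4 have nonzero weight after conditioning:
  (X=0, Y=2, Z=2) weight 1/55
  (X=0, Y=4, Z=0) weight 1/55
  (X=1, Y=1, Z=3) weight 3/50
  (X=1, Y=3, Z=1) weight 2/55
Group by Y:
  weight(Y=1) = 3/50
  weight(Y=2) = 1/55
  weight(Y=3) = 2/55
  weight(Y=4) = 1/55
Total weight = 3/50 + 1/55 + 2/55 + 1/55 = 73/550
P(Y=1 | obs) = 3/50 / 73/550 = 33/73
P(Y=2 | obs) = 1/55 / 73/550 = 10/73
P(Y=3 | obs) = 2/55 / 73/550 = 20/73
P(Y=4 | obs) = 1/55 / 73/550 = 10/73

P(Y = 3 | obs) = 20/73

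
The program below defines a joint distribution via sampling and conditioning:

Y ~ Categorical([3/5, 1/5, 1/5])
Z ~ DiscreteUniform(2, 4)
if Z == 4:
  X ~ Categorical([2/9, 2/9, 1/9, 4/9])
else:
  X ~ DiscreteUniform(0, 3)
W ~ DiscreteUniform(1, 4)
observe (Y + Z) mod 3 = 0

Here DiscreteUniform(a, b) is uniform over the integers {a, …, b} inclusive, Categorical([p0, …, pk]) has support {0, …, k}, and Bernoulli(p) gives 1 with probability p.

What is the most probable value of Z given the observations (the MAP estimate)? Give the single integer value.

Enumerate traces; 48 have nonzero weight after conditioning:
  (Y=0, Z=3, X=0, W=1) weight 1/80
  (Y=0, Z=3, X=0, W=2) weight 1/80
  (Y=0, Z=3, X=0, W=3) weight 1/80
  (Y=0, Z=3, X=0, W=4) weight 1/80
  (Y=0, Z=3, X=1, W=1) weight 1/80
  (Y=0, Z=3, X=1, W=2) weight 1/80
  (Y=0, Z=3, X=1, W=3) weight 1/80
  (Y=0, Z=3, X=1, W=4) weight 1/80
  (Y=1, Z=2, X=0, W=1) weight 1/240
  (Y=2, Z=4, X=0, W=1) weight 1/270
  … 38 more
Group by Z:
  weight(Z=2) = 1/15
  weight(Z=3) = 1/5
  weight(Z=4) = 1/15
Total weight = 1/15 + 1/5 + 1/15 = 1/3
P(Z=2 | obs) = 1/15 / 1/3 = 1/5
P(Z=3 | obs) = 1/5 / 1/3 = 3/5
P(Z=4 | obs) = 1/15 / 1/3 = 1/5
argmax = 3

argmax_v P(Z = v | obs) = 3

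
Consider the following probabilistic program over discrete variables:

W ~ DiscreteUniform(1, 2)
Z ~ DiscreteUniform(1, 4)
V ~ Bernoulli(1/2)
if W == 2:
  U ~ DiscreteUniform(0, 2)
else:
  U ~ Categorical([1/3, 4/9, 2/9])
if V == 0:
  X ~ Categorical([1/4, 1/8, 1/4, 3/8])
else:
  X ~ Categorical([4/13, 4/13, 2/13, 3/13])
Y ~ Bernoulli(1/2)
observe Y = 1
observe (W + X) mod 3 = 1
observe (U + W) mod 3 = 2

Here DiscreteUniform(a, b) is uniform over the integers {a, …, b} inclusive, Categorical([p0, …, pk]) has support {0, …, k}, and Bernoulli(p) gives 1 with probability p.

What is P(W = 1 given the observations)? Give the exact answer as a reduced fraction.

Enumerate traces; 24 have nonzero weight after conditioning:
  (W=1, Z=1, V=0, U=1, X=0, Y=1) weight 1/288
  (W=1, Z=1, V=0, U=1, X=3, Y=1) weight 1/192
  (W=1, Z=1, V=1, U=1, X=0, Y=1) weight 1/234
  (W=1, Z=1, V=1, U=1, X=3, Y=1) weight 1/312
  (W=1, Z=2, V=0, U=1, X=0, Y=1) weight 1/288
  (W=1, Z=2, V=0, U=1, X=3, Y=1) weight 1/192
  (W=1, Z=2, V=1, U=1, X=0, Y=1) weight 1/234
  (W=1, Z=2, V=1, U=1, X=3, Y=1) weight 1/312
  (W=2, Z=1, V=0, U=0, X=2, Y=1) weight 1/384
  … 15 more
Group by W:
  weight(W=1) = 121/1872
  weight(W=2) = 7/416
Total weight = 121/1872 + 7/416 = 305/3744
P(W=1 | obs) = 121/1872 / 305/3744 = 242/305
P(W=2 | obs) = 7/416 / 305/3744 = 63/305

P(W = 1 | obs) = 242/305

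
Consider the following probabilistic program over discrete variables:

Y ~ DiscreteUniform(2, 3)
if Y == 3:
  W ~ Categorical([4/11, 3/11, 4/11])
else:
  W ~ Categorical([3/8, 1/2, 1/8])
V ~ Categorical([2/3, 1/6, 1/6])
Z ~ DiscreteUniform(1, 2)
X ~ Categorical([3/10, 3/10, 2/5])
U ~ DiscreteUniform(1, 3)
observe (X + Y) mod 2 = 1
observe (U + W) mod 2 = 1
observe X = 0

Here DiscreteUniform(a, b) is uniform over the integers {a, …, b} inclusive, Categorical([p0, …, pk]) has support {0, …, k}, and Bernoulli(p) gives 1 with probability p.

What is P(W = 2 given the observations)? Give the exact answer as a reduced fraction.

P(W = 2 | obs) = 8/19

Enumerate traces; 30 have nonzero weight after conditioning:
  (Y=3, W=0, V=0, Z=1, X=0, U=1) weight 1/165
  (Y=3, W=0, V=0, Z=1, X=0, U=3) weight 1/165
  (Y=3, W=0, V=0, Z=2, X=0, U=1) weight 1/165
  (Y=3, W=0, V=0, Z=2, X=0, U=3) weight 1/165
  (Y=3, W=0, V=1, Z=1, X=0, U=1) weight 1/660
  (Y=3, W=0, V=1, Z=1, X=0, U=3) weight 1/660
  (Y=3, W=0, V=1, Z=2, X=0, U=1) weight 1/660
  (Y=3, W=0, V=1, Z=2, X=0, U=3) weight 1/660
  (Y=3, W=1, V=0, Z=1, X=0, U=2) weight 1/220
  (Y=3, W=2, V=0, Z=1, X=0, U=1) weight 1/165
  … 20 more
Group by W:
  weight(W=0) = 2/55
  weight(W=1) = 3/220
  weight(W=2) = 2/55
Total weight = 2/55 + 3/220 + 2/55 = 19/220
P(W=0 | obs) = 2/55 / 19/220 = 8/19
P(W=1 | obs) = 3/220 / 19/220 = 3/19
P(W=2 | obs) = 2/55 / 19/220 = 8/19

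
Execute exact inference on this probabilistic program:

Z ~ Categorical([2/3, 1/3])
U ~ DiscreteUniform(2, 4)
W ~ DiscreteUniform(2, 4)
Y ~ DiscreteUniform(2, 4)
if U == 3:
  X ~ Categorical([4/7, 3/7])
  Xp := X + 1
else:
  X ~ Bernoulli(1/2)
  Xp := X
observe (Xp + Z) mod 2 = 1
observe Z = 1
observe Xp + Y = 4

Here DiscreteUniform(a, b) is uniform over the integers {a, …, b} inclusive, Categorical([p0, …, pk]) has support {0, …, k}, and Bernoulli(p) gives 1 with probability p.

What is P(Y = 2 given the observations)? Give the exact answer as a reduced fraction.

P(Y = 2 | obs) = 3/10

Enumerate traces; 9 have nonzero weight after conditioning:
  (Z=1, U=2, W=2, Y=4, X=0) weight 1/162
  (Z=1, U=2, W=3, Y=4, X=0) weight 1/162
  (Z=1, U=2, W=4, Y=4, X=0) weight 1/162
  (Z=1, U=3, W=2, Y=2, X=1) weight 1/189
  (Z=1, U=3, W=3, Y=2, X=1) weight 1/189
  (Z=1, U=3, W=4, Y=2, X=1) weight 1/189
  (Z=1, U=4, W=2, Y=4, X=0) weight 1/162
  (Z=1, U=4, W=3, Y=4, X=0) weight 1/162
  … 1 more
Group by Y:
  weight(Y=2) = 1/63
  weight(Y=4) = 1/27
Total weight = 1/63 + 1/27 = 10/189
P(Y=2 | obs) = 1/63 / 10/189 = 3/10
P(Y=4 | obs) = 1/27 / 10/189 = 7/10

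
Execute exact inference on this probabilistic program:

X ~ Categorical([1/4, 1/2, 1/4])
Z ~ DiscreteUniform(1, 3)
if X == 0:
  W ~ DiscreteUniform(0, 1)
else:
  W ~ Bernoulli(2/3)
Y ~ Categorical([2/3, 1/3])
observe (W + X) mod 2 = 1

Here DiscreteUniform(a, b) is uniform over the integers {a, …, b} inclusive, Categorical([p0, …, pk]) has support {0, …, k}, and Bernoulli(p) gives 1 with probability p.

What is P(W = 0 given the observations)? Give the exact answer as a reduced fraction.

P(W = 0 | obs) = 4/11

Enumerate traces; 18 have nonzero weight after conditioning:
  (X=0, Z=1, W=1, Y=0) weight 1/36
  (X=0, Z=1, W=1, Y=1) weight 1/72
  (X=0, Z=2, W=1, Y=0) weight 1/36
  (X=0, Z=2, W=1, Y=1) weight 1/72
  (X=0, Z=3, W=1, Y=0) weight 1/36
  (X=0, Z=3, W=1, Y=1) weight 1/72
  (X=1, Z=1, W=0, Y=0) weight 1/27
  (X=1, Z=1, W=0, Y=1) weight 1/54
  … 10 more
Group by W:
  weight(W=0) = 1/6
  weight(W=1) = 7/24
Total weight = 1/6 + 7/24 = 11/24
P(W=0 | obs) = 1/6 / 11/24 = 4/11
P(W=1 | obs) = 7/24 / 11/24 = 7/11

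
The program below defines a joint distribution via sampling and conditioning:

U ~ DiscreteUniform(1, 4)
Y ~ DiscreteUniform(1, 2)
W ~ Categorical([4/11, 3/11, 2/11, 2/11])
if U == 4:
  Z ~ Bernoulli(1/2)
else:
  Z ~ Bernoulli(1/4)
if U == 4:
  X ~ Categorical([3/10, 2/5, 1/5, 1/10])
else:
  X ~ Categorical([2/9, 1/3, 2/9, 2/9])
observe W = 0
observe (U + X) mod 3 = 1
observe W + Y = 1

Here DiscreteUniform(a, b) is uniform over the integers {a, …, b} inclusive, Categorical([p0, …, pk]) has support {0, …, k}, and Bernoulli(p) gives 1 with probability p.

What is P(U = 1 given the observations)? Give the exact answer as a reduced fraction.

P(U = 1 | obs) = 20/63

Enumerate traces; 12 have nonzero weight after conditioning:
  (U=1, Y=1, W=0, Z=0, X=0) weight 1/132
  (U=1, Y=1, W=0, Z=0, X=3) weight 1/132
  (U=1, Y=1, W=0, Z=1, X=0) weight 1/396
  (U=1, Y=1, W=0, Z=1, X=3) weight 1/396
  (U=2, Y=1, W=0, Z=0, X=2) weight 1/132
  (U=2, Y=1, W=0, Z=1, X=2) weight 1/396
  (U=3, Y=1, W=0, Z=0, X=1) weight 1/88
  (U=3, Y=1, W=0, Z=1, X=1) weight 1/264
  (U=4, Y=1, W=0, Z=0, X=0) weight 3/440
  … 3 more
Group by U:
  weight(U=1) = 2/99
  weight(U=2) = 1/99
  weight(U=3) = 1/66
  weight(U=4) = 1/55
Total weight = 2/99 + 1/99 + 1/66 + 1/55 = 7/110
P(U=1 | obs) = 2/99 / 7/110 = 20/63
P(U=2 | obs) = 1/99 / 7/110 = 10/63
P(U=3 | obs) = 1/66 / 7/110 = 5/21
P(U=4 | obs) = 1/55 / 7/110 = 2/7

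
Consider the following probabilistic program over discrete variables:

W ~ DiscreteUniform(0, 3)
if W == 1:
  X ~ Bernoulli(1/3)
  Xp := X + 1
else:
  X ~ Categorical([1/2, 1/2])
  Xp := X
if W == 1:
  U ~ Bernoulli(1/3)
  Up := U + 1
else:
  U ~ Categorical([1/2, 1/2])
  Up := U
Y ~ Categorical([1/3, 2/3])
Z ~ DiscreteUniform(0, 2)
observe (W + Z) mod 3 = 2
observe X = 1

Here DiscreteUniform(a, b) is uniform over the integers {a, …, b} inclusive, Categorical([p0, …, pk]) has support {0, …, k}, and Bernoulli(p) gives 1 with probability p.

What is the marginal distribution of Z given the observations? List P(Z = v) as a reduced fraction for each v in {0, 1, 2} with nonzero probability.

P(Z=0) = 3/11, P(Z=1) = 2/11, P(Z=2) = 6/11

Enumerate traces; 16 have nonzero weight after conditioning:
  (W=0, X=1, U=0, Y=0, Z=2) weight 1/144
  (W=0, X=1, U=0, Y=1, Z=2) weight 1/72
  (W=0, X=1, U=1, Y=0, Z=2) weight 1/144
  (W=0, X=1, U=1, Y=1, Z=2) weight 1/72
  (W=1, X=1, U=0, Y=0, Z=1) weight 1/162
  (W=1, X=1, U=0, Y=1, Z=1) weight 1/81
  (W=1, X=1, U=1, Y=0, Z=1) weight 1/324
  (W=1, X=1, U=1, Y=1, Z=1) weight 1/162
  (W=2, X=1, U=0, Y=0, Z=0) weight 1/144
  … 7 more
Group by Z:
  weight(Z=0) = 1/24
  weight(Z=1) = 1/36
  weight(Z=2) = 1/12
Total weight = 1/24 + 1/36 + 1/12 = 11/72
P(Z=0 | obs) = 1/24 / 11/72 = 3/11
P(Z=1 | obs) = 1/36 / 11/72 = 2/11
P(Z=2 | obs) = 1/12 / 11/72 = 6/11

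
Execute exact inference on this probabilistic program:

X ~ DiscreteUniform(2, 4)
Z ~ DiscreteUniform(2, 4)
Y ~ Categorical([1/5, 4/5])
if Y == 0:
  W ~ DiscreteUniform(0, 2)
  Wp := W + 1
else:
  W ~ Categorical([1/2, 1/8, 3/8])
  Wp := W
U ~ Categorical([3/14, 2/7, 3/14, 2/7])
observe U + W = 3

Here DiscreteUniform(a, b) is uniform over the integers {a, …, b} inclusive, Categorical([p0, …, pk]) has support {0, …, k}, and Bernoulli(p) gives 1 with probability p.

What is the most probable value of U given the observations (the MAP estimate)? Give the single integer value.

argmax_v P(U = v | obs) = 3

Enumerate traces; 54 have nonzero weight after conditioning:
  (X=2, Z=2, Y=0, W=0, U=3) weight 2/945
  (X=2, Z=2, Y=0, W=1, U=2) weight 1/630
  (X=2, Z=2, Y=0, W=2, U=1) weight 2/945
  (X=2, Z=2, Y=1, W=0, U=3) weight 4/315
  (X=2, Z=2, Y=1, W=1, U=2) weight 1/420
  (X=2, Z=2, Y=1, W=2, U=1) weight 1/105
  (X=2, Z=3, Y=0, W=0, U=3) weight 2/945
  (X=2, Z=3, Y=0, W=1, U=2) weight 1/630
  … 46 more
Group by U:
  weight(U=1) = 11/105
  weight(U=2) = 1/28
  weight(U=3) = 2/15
Total weight = 11/105 + 1/28 + 2/15 = 23/84
P(U=1 | obs) = 11/105 / 23/84 = 44/115
P(U=2 | obs) = 1/28 / 23/84 = 3/23
P(U=3 | obs) = 2/15 / 23/84 = 56/115
argmax = 3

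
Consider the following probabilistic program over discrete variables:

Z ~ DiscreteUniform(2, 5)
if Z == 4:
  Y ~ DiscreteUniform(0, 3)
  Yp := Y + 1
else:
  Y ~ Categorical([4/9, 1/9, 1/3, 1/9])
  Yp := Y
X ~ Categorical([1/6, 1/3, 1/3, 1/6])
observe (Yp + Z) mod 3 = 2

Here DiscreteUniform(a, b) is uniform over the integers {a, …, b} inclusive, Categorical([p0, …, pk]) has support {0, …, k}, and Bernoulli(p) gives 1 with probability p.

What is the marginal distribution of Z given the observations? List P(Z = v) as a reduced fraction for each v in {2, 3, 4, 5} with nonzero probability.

P(Z=2) = 2/7, P(Z=3) = 6/35, P(Z=4) = 9/35, P(Z=5) = 2/7

Enumerate traces; 28 have nonzero weight after conditioning:
  (Z=2, Y=0, X=0) weight 1/54
  (Z=2, Y=0, X=1) weight 1/27
  (Z=2, Y=0, X=2) weight 1/27
  (Z=2, Y=0, X=3) weight 1/54
  (Z=2, Y=3, X=0) weight 1/216
  (Z=2, Y=3, X=1) weight 1/108
  (Z=2, Y=3, X=2) weight 1/108
  (Z=2, Y=3, X=3) weight 1/216
  (Z=3, Y=2, X=0) weight 1/72
  (Z=4, Y=0, X=0) weight 1/96
  … 18 more
Group by Z:
  weight(Z=2) = 5/36
  weight(Z=3) = 1/12
  weight(Z=4) = 1/8
  weight(Z=5) = 5/36
Total weight = 5/36 + 1/12 + 1/8 + 5/36 = 35/72
P(Z=2 | obs) = 5/36 / 35/72 = 2/7
P(Z=3 | obs) = 1/12 / 35/72 = 6/35
P(Z=4 | obs) = 1/8 / 35/72 = 9/35
P(Z=5 | obs) = 5/36 / 35/72 = 2/7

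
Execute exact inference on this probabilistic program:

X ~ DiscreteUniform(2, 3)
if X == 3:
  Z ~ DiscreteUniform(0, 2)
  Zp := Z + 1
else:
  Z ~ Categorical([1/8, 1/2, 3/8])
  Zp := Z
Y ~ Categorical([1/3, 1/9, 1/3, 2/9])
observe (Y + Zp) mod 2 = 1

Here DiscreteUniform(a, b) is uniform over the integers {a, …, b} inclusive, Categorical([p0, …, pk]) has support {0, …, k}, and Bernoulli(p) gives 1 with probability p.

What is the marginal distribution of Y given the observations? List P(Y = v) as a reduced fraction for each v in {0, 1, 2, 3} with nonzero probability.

P(Y=0) = 7/19, P(Y=1) = 5/57, P(Y=2) = 7/19, P(Y=3) = 10/57

Enumerate traces; 12 have nonzero weight after conditioning:
  (X=2, Z=0, Y=1) weight 1/144
  (X=2, Z=0, Y=3) weight 1/72
  (X=2, Z=1, Y=0) weight 1/12
  (X=2, Z=1, Y=2) weight 1/12
  (X=2, Z=2, Y=1) weight 1/48
  (X=2, Z=2, Y=3) weight 1/24
  (X=3, Z=0, Y=0) weight 1/18
  (X=3, Z=0, Y=2) weight 1/18
  … 4 more
Group by Y:
  weight(Y=0) = 7/36
  weight(Y=1) = 5/108
  weight(Y=2) = 7/36
  weight(Y=3) = 5/54
Total weight = 7/36 + 5/108 + 7/36 + 5/54 = 19/36
P(Y=0 | obs) = 7/36 / 19/36 = 7/19
P(Y=1 | obs) = 5/108 / 19/36 = 5/57
P(Y=2 | obs) = 7/36 / 19/36 = 7/19
P(Y=3 | obs) = 5/54 / 19/36 = 10/57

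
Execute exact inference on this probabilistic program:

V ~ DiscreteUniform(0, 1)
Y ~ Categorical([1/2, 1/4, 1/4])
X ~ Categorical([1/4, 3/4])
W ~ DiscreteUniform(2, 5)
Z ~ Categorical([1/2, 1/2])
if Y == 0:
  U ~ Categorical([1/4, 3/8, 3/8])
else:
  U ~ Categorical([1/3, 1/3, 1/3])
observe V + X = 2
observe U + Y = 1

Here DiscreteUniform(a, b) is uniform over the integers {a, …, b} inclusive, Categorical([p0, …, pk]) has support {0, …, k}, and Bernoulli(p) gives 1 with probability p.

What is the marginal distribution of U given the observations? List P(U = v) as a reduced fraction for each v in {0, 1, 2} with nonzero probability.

Enumerate traces; 16 have nonzero weight after conditioning:
  (V=1, Y=0, X=1, W=2, Z=0, U=1) weight 9/1024
  (V=1, Y=0, X=1, W=2, Z=1, U=1) weight 9/1024
  (V=1, Y=0, X=1, W=3, Z=0, U=1) weight 9/1024
  (V=1, Y=0, X=1, W=3, Z=1, U=1) weight 9/1024
  (V=1, Y=0, X=1, W=4, Z=0, U=1) weight 9/1024
  (V=1, Y=0, X=1, W=4, Z=1, U=1) weight 9/1024
  (V=1, Y=0, X=1, W=5, Z=0, U=1) weight 9/1024
  (V=1, Y=0, X=1, W=5, Z=1, U=1) weight 9/1024
  (V=1, Y=1, X=1, W=2, Z=0, U=0) weight 1/256
  … 7 more
Group by U:
  weight(U=0) = 1/32
  weight(U=1) = 9/128
Total weight = 1/32 + 9/128 = 13/128
P(U=0 | obs) = 1/32 / 13/128 = 4/13
P(U=1 | obs) = 9/128 / 13/128 = 9/13

P(U=0) = 4/13, P(U=1) = 9/13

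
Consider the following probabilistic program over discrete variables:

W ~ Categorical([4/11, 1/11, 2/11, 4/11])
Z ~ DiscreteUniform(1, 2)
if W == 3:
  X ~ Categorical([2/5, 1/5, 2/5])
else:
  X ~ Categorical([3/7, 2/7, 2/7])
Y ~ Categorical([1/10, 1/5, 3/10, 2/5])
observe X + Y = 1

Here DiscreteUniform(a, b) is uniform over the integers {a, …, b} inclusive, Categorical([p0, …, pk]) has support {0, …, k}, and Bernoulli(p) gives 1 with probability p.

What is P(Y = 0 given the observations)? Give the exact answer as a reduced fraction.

Enumerate traces; 16 have nonzero weight after conditioning:
  (W=0, Z=1, X=0, Y=1) weight 6/385
  (W=0, Z=1, X=1, Y=0) weight 2/385
  (W=0, Z=2, X=0, Y=1) weight 6/385
  (W=0, Z=2, X=1, Y=0) weight 2/385
  (W=1, Z=1, X=0, Y=1) weight 3/770
  (W=1, Z=1, X=1, Y=0) weight 1/770
  (W=1, Z=2, X=0, Y=1) weight 3/770
  (W=1, Z=2, X=1, Y=0) weight 1/770
  … 8 more
Group by Y:
  weight(Y=0) = 7/275
  weight(Y=1) = 23/275
Total weight = 7/275 + 23/275 = 6/55
P(Y=0 | obs) = 7/275 / 6/55 = 7/30
P(Y=1 | obs) = 23/275 / 6/55 = 23/30

P(Y = 0 | obs) = 7/30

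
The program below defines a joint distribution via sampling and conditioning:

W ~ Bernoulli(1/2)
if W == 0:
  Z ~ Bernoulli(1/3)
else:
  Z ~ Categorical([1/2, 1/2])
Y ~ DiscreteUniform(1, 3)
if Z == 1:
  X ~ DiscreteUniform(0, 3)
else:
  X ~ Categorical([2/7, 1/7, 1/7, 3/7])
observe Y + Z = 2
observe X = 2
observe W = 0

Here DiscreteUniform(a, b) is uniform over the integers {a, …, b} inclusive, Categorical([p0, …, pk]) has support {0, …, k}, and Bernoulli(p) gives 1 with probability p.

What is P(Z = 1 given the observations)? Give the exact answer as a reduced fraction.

Enumerate traces; 2 have nonzero weight after conditioning:
  (W=0, Z=0, Y=2, X=2) weight 1/63
  (W=0, Z=1, Y=1, X=2) weight 1/72
Group by Z:
  weight(Z=0) = 1/63
  weight(Z=1) = 1/72
Total weight = 1/63 + 1/72 = 5/168
P(Z=0 | obs) = 1/63 / 5/168 = 8/15
P(Z=1 | obs) = 1/72 / 5/168 = 7/15

P(Z = 1 | obs) = 7/15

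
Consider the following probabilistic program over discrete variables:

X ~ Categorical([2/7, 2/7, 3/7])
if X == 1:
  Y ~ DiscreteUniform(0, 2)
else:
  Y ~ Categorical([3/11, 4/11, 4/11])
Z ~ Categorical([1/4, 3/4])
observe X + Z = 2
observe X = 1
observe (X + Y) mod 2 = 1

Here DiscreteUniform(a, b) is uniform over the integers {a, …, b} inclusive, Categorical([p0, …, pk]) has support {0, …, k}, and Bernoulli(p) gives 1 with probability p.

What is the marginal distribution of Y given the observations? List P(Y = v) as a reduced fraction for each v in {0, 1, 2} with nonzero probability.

Enumerate traces; 2 have nonzero weight after conditioning:
  (X=1, Y=0, Z=1) weight 1/14
  (X=1, Y=2, Z=1) weight 1/14
Group by Y:
  weight(Y=0) = 1/14
  weight(Y=2) = 1/14
Total weight = 1/14 + 1/14 = 1/7
P(Y=0 | obs) = 1/14 / 1/7 = 1/2
P(Y=2 | obs) = 1/14 / 1/7 = 1/2

P(Y=0) = 1/2, P(Y=2) = 1/2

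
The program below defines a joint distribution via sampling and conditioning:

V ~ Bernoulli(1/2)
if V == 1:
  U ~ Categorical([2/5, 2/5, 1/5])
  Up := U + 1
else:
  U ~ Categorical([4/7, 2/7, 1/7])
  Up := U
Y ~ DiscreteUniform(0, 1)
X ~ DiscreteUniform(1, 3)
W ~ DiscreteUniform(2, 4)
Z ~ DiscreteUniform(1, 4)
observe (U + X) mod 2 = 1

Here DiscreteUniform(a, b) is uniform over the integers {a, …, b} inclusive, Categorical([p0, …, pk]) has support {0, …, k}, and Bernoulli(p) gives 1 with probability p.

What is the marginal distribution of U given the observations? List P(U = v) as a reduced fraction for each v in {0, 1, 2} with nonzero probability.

P(U=0) = 17/29, P(U=1) = 6/29, P(U=2) = 6/29

Enumerate traces; 240 have nonzero weight after conditioning:
  (V=0, U=0, Y=0, X=1, W=2, Z=1) weight 1/252
  (V=0, U=0, Y=0, X=1, W=2, Z=2) weight 1/252
  (V=0, U=0, Y=0, X=1, W=2, Z=3) weight 1/252
  (V=0, U=0, Y=0, X=1, W=2, Z=4) weight 1/252
  (V=0, U=0, Y=0, X=1, W=3, Z=1) weight 1/252
  (V=0, U=0, Y=0, X=1, W=3, Z=2) weight 1/252
  (V=0, U=0, Y=0, X=1, W=3, Z=3) weight 1/252
  (V=0, U=0, Y=0, X=1, W=3, Z=4) weight 1/252
  (V=0, U=1, Y=0, X=2, W=2, Z=1) weight 1/504
  (V=0, U=2, Y=0, X=1, W=2, Z=1) weight 1/1008
  … 230 more
Group by U:
  weight(U=0) = 34/105
  weight(U=1) = 4/35
  weight(U=2) = 4/35
Total weight = 34/105 + 4/35 + 4/35 = 58/105
P(U=0 | obs) = 34/105 / 58/105 = 17/29
P(U=1 | obs) = 4/35 / 58/105 = 6/29
P(U=2 | obs) = 4/35 / 58/105 = 6/29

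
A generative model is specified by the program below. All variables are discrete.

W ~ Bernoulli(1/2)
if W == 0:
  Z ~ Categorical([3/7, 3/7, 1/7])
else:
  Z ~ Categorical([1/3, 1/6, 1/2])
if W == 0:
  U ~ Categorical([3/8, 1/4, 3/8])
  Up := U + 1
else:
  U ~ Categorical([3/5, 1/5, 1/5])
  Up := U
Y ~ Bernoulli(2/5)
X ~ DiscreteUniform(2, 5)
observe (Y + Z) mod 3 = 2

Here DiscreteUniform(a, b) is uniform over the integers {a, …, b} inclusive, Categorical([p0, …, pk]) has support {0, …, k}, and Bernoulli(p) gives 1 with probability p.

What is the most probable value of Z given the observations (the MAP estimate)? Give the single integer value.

argmax_v P(Z = v | obs) = 2

Enumerate traces; 48 have nonzero weight after conditioning:
  (W=0, Z=1, U=0, Y=1, X=2) weight 9/1120
  (W=0, Z=1, U=0, Y=1, X=3) weight 9/1120
  (W=0, Z=1, U=0, Y=1, X=4) weight 9/1120
  (W=0, Z=1, U=0, Y=1, X=5) weight 9/1120
  (W=0, Z=1, U=1, Y=1, X=2) weight 3/560
  (W=0, Z=1, U=1, Y=1, X=3) weight 3/560
  (W=0, Z=1, U=1, Y=1, X=4) weight 3/560
  (W=0, Z=1, U=1, Y=1, X=5) weight 3/560
  (W=0, Z=2, U=0, Y=0, X=2) weight 9/2240
  … 39 more
Group by Z:
  weight(Z=1) = 5/42
  weight(Z=2) = 27/140
Total weight = 5/42 + 27/140 = 131/420
P(Z=1 | obs) = 5/42 / 131/420 = 50/131
P(Z=2 | obs) = 27/140 / 131/420 = 81/131
argmax = 2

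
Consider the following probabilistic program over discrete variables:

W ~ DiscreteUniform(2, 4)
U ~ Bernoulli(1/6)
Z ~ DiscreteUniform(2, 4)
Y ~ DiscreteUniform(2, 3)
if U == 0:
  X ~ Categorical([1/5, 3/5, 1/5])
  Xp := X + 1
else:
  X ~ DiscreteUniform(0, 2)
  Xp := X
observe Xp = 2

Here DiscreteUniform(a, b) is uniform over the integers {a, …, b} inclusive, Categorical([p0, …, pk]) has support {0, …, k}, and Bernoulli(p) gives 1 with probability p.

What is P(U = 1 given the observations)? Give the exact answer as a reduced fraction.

P(U = 1 | obs) = 1/10

Enumerate traces; 36 have nonzero weight after conditioning:
  (W=2, U=0, Z=2, Y=2, X=1) weight 1/36
  (W=2, U=0, Z=2, Y=3, X=1) weight 1/36
  (W=2, U=0, Z=3, Y=2, X=1) weight 1/36
  (W=2, U=0, Z=3, Y=3, X=1) weight 1/36
  (W=2, U=0, Z=4, Y=2, X=1) weight 1/36
  (W=2, U=0, Z=4, Y=3, X=1) weight 1/36
  (W=2, U=1, Z=2, Y=2, X=2) weight 1/324
  (W=2, U=1, Z=2, Y=3, X=2) weight 1/324
  … 28 more
Group by U:
  weight(U=0) = 1/2
  weight(U=1) = 1/18
Total weight = 1/2 + 1/18 = 5/9
P(U=0 | obs) = 1/2 / 5/9 = 9/10
P(U=1 | obs) = 1/18 / 5/9 = 1/10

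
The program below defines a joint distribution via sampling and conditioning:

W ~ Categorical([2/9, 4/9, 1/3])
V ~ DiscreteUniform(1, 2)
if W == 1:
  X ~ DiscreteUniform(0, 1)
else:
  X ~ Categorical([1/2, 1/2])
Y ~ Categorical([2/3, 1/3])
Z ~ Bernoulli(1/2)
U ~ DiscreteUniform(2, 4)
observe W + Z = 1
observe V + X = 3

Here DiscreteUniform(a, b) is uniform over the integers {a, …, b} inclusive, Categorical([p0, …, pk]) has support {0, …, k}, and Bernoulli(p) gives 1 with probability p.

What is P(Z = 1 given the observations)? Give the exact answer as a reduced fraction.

Enumerate traces; 12 have nonzero weight after conditioning:
  (W=0, V=2, X=1, Y=0, Z=1, U=2) weight 1/162
  (W=0, V=2, X=1, Y=0, Z=1, U=3) weight 1/162
  (W=0, V=2, X=1, Y=0, Z=1, U=4) weight 1/162
  (W=0, V=2, X=1, Y=1, Z=1, U=2) weight 1/324
  (W=0, V=2, X=1, Y=1, Z=1, U=3) weight 1/324
  (W=0, V=2, X=1, Y=1, Z=1, U=4) weight 1/324
  (W=1, V=2, X=1, Y=0, Z=0, U=2) weight 1/81
  (W=1, V=2, X=1, Y=0, Z=0, U=3) weight 1/81
  … 4 more
Group by Z:
  weight(Z=0) = 1/18
  weight(Z=1) = 1/36
Total weight = 1/18 + 1/36 = 1/12
P(Z=0 | obs) = 1/18 / 1/12 = 2/3
P(Z=1 | obs) = 1/36 / 1/12 = 1/3

P(Z = 1 | obs) = 1/3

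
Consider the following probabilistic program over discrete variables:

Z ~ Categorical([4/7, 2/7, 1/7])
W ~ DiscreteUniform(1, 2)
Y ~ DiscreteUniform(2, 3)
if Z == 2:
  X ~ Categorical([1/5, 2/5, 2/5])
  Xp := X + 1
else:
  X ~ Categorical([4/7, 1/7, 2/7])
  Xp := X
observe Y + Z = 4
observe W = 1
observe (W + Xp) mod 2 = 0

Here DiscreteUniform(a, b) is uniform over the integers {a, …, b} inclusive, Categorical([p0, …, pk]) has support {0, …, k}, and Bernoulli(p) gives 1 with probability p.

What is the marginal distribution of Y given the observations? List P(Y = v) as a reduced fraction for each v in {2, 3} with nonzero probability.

P(Y=2) = 21/31, P(Y=3) = 10/31

Enumerate traces; 3 have nonzero weight after conditioning:
  (Z=1, W=1, Y=3, X=1) weight 1/98
  (Z=2, W=1, Y=2, X=0) weight 1/140
  (Z=2, W=1, Y=2, X=2) weight 1/70
Group by Y:
  weight(Y=2) = 3/140
  weight(Y=3) = 1/98
Total weight = 3/140 + 1/98 = 31/980
P(Y=2 | obs) = 3/140 / 31/980 = 21/31
P(Y=3 | obs) = 1/98 / 31/980 = 10/31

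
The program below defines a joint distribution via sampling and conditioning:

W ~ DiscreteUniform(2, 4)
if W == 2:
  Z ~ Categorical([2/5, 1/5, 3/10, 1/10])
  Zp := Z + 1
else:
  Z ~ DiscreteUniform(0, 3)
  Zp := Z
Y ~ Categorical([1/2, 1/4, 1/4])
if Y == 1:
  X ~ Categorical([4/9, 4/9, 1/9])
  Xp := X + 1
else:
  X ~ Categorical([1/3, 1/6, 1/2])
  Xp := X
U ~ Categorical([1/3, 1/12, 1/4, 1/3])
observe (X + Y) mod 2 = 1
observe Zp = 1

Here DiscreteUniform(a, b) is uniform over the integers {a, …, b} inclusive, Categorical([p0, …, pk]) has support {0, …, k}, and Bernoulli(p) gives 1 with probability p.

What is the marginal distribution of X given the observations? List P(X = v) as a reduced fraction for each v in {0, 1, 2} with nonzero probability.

P(X=0) = 8/19, P(X=1) = 9/19, P(X=2) = 2/19

Enumerate traces; 48 have nonzero weight after conditioning:
  (W=2, Z=0, Y=0, X=1, U=0) weight 1/270
  (W=2, Z=0, Y=0, X=1, U=1) weight 1/1080
  (W=2, Z=0, Y=0, X=1, U=2) weight 1/360
  (W=2, Z=0, Y=0, X=1, U=3) weight 1/270
  (W=2, Z=0, Y=1, X=0, U=0) weight 2/405
  (W=2, Z=0, Y=1, X=0, U=1) weight 1/810
  (W=2, Z=0, Y=1, X=0, U=2) weight 1/270
  (W=2, Z=0, Y=1, X=0, U=3) weight 2/405
  (W=2, Z=0, Y=1, X=2, U=0) weight 1/810
  … 39 more
Group by X:
  weight(X=0) = 1/30
  weight(X=1) = 3/80
  weight(X=2) = 1/120
Total weight = 1/30 + 3/80 + 1/120 = 19/240
P(X=0 | obs) = 1/30 / 19/240 = 8/19
P(X=1 | obs) = 3/80 / 19/240 = 9/19
P(X=2 | obs) = 1/120 / 19/240 = 2/19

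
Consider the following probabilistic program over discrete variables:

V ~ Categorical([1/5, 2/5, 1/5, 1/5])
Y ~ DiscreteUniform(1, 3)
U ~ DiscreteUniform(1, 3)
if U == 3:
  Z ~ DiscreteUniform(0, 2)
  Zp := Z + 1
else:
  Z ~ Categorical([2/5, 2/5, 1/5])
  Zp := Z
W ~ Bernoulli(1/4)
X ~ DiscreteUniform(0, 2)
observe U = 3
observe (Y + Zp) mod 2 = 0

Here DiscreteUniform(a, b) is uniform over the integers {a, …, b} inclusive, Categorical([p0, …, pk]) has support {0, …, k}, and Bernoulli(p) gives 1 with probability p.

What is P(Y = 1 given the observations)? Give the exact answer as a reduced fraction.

Enumerate traces; 120 have nonzero weight after conditioning:
  (V=0, Y=1, U=3, Z=0, W=0, X=0) weight 1/540
  (V=0, Y=1, U=3, Z=0, W=0, X=1) weight 1/540
  (V=0, Y=1, U=3, Z=0, W=0, X=2) weight 1/540
  (V=0, Y=1, U=3, Z=0, W=1, X=0) weight 1/1620
  (V=0, Y=1, U=3, Z=0, W=1, X=1) weight 1/1620
  (V=0, Y=1, U=3, Z=0, W=1, X=2) weight 1/1620
  (V=0, Y=1, U=3, Z=2, W=0, X=0) weight 1/540
  (V=0, Y=1, U=3, Z=2, W=0, X=1) weight 1/540
  (V=0, Y=2, U=3, Z=1, W=0, X=0) weight 1/540
  (V=0, Y=3, U=3, Z=0, W=0, X=0) weight 1/540
  … 110 more
Group by Y:
  weight(Y=1) = 2/27
  weight(Y=2) = 1/27
  weight(Y=3) = 2/27
Total weight = 2/27 + 1/27 + 2/27 = 5/27
P(Y=1 | obs) = 2/27 / 5/27 = 2/5
P(Y=2 | obs) = 1/27 / 5/27 = 1/5
P(Y=3 | obs) = 2/27 / 5/27 = 2/5

P(Y = 1 | obs) = 2/5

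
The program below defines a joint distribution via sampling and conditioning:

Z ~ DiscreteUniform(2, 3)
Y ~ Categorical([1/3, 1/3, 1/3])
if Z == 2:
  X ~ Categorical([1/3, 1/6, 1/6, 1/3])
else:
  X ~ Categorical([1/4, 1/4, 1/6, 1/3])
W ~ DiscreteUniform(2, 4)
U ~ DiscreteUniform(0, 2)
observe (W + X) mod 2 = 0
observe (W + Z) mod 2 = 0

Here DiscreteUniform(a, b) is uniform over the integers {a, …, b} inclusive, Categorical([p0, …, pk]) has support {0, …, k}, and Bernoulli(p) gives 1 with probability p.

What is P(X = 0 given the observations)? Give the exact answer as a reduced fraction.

P(X = 0 | obs) = 8/19

Enumerate traces; 54 have nonzero weight after conditioning:
  (Z=2, Y=0, X=0, W=2, U=0) weight 1/162
  (Z=2, Y=0, X=0, W=2, U=1) weight 1/162
  (Z=2, Y=0, X=0, W=2, U=2) weight 1/162
  (Z=2, Y=0, X=0, W=4, U=0) weight 1/162
  (Z=2, Y=0, X=0, W=4, U=1) weight 1/162
  (Z=2, Y=0, X=0, W=4, U=2) weight 1/162
  (Z=2, Y=0, X=2, W=2, U=0) weight 1/324
  (Z=2, Y=0, X=2, W=2, U=1) weight 1/324
  (Z=3, Y=0, X=1, W=3, U=0) weight 1/216
  (Z=3, Y=0, X=3, W=3, U=0) weight 1/162
  … 44 more
Group by X:
  weight(X=0) = 1/9
  weight(X=1) = 1/24
  weight(X=2) = 1/18
  weight(X=3) = 1/18
Total weight = 1/9 + 1/24 + 1/18 + 1/18 = 19/72
P(X=0 | obs) = 1/9 / 19/72 = 8/19
P(X=1 | obs) = 1/24 / 19/72 = 3/19
P(X=2 | obs) = 1/18 / 19/72 = 4/19
P(X=3 | obs) = 1/18 / 19/72 = 4/19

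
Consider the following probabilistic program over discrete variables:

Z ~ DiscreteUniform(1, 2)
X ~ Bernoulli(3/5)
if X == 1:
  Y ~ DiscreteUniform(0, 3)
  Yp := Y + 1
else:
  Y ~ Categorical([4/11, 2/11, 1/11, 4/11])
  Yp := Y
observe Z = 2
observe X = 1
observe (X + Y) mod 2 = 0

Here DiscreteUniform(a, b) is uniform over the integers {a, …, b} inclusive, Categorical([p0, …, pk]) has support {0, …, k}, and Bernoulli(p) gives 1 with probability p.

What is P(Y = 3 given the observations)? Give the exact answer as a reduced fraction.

P(Y = 3 | obs) = 1/2

Enumerate traces; 2 have nonzero weight after conditioning:
  (Z=2, X=1, Y=1) weight 3/40
  (Z=2, X=1, Y=3) weight 3/40
Group by Y:
  weight(Y=1) = 3/40
  weight(Y=3) = 3/40
Total weight = 3/40 + 3/40 = 3/20
P(Y=1 | obs) = 3/40 / 3/20 = 1/2
P(Y=3 | obs) = 3/40 / 3/20 = 1/2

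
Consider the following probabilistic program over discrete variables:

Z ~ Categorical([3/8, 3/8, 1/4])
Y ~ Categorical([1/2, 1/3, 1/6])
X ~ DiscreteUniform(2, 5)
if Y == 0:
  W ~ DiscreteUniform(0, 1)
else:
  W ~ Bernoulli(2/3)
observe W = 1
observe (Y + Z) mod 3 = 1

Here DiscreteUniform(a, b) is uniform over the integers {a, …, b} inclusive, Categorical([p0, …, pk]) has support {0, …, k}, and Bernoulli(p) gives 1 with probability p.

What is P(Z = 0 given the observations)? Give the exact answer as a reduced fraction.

P(Z = 0 | obs) = 24/59

Enumerate traces; 12 have nonzero weight after conditioning:
  (Z=0, Y=1, X=2, W=1) weight 1/48
  (Z=0, Y=1, X=3, W=1) weight 1/48
  (Z=0, Y=1, X=4, W=1) weight 1/48
  (Z=0, Y=1, X=5, W=1) weight 1/48
  (Z=1, Y=0, X=2, W=1) weight 3/128
  (Z=1, Y=0, X=3, W=1) weight 3/128
  (Z=1, Y=0, X=4, W=1) weight 3/128
  (Z=1, Y=0, X=5, W=1) weight 3/128
  (Z=2, Y=2, X=2, W=1) weight 1/144
  … 3 more
Group by Z:
  weight(Z=0) = 1/12
  weight(Z=1) = 3/32
  weight(Z=2) = 1/36
Total weight = 1/12 + 3/32 + 1/36 = 59/288
P(Z=0 | obs) = 1/12 / 59/288 = 24/59
P(Z=1 | obs) = 3/32 / 59/288 = 27/59
P(Z=2 | obs) = 1/36 / 59/288 = 8/59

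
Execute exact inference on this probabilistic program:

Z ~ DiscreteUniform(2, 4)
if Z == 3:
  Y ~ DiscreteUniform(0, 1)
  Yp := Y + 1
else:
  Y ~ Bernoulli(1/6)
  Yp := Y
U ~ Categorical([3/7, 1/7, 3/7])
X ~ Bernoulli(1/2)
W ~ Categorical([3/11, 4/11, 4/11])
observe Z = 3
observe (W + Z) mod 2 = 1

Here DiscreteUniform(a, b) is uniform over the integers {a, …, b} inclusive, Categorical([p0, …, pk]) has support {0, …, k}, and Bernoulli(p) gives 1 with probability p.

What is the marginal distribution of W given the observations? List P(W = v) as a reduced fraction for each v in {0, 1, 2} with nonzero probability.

P(W=0) = 3/7, P(W=2) = 4/7

Enumerate traces; 24 have nonzero weight after conditioning:
  (Z=3, Y=0, U=0, X=0, W=0) weight 3/308
  (Z=3, Y=0, U=0, X=0, W=2) weight 1/77
  (Z=3, Y=0, U=0, X=1, W=0) weight 3/308
  (Z=3, Y=0, U=0, X=1, W=2) weight 1/77
  (Z=3, Y=0, U=1, X=0, W=0) weight 1/308
  (Z=3, Y=0, U=1, X=0, W=2) weight 1/231
  (Z=3, Y=0, U=1, X=1, W=0) weight 1/308
  (Z=3, Y=0, U=1, X=1, W=2) weight 1/231
  … 16 more
Group by W:
  weight(W=0) = 1/11
  weight(W=2) = 4/33
Total weight = 1/11 + 4/33 = 7/33
P(W=0 | obs) = 1/11 / 7/33 = 3/7
P(W=2 | obs) = 4/33 / 7/33 = 4/7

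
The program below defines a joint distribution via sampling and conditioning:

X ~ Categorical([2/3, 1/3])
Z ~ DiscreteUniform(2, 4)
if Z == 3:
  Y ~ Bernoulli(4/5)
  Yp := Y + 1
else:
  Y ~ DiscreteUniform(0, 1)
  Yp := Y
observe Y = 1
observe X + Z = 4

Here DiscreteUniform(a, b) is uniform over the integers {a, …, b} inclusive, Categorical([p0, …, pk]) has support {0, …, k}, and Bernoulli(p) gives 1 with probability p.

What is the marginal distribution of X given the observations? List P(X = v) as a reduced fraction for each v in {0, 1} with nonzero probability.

P(X=0) = 5/9, P(X=1) = 4/9

Enumerate traces; 2 have nonzero weight after conditioning:
  (X=0, Z=4, Y=1) weight 1/9
  (X=1, Z=3, Y=1) weight 4/45
Group by X:
  weight(X=0) = 1/9
  weight(X=1) = 4/45
Total weight = 1/9 + 4/45 = 1/5
P(X=0 | obs) = 1/9 / 1/5 = 5/9
P(X=1 | obs) = 4/45 / 1/5 = 4/9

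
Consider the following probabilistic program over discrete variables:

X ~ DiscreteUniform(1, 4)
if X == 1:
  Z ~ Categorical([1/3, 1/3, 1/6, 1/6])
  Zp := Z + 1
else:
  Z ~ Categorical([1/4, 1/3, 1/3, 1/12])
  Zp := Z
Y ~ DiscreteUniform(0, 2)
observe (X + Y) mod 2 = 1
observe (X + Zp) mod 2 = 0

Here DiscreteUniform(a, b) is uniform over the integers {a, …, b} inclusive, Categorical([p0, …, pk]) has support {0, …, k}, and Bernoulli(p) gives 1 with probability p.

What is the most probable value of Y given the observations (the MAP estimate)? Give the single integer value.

argmax_v P(Y = v | obs) = 1

Enumerate traces; 12 have nonzero weight after conditioning:
  (X=1, Z=0, Y=0) weight 1/36
  (X=1, Z=0, Y=2) weight 1/36
  (X=1, Z=2, Y=0) weight 1/72
  (X=1, Z=2, Y=2) weight 1/72
  (X=2, Z=0, Y=1) weight 1/48
  (X=2, Z=2, Y=1) weight 1/36
  (X=3, Z=1, Y=0) weight 1/36
  (X=3, Z=1, Y=2) weight 1/36
  … 4 more
Group by Y:
  weight(Y=0) = 11/144
  weight(Y=1) = 7/72
  weight(Y=2) = 11/144
Total weight = 11/144 + 7/72 + 11/144 = 1/4
P(Y=0 | obs) = 11/144 / 1/4 = 11/36
P(Y=1 | obs) = 7/72 / 1/4 = 7/18
P(Y=2 | obs) = 11/144 / 1/4 = 11/36
argmax = 1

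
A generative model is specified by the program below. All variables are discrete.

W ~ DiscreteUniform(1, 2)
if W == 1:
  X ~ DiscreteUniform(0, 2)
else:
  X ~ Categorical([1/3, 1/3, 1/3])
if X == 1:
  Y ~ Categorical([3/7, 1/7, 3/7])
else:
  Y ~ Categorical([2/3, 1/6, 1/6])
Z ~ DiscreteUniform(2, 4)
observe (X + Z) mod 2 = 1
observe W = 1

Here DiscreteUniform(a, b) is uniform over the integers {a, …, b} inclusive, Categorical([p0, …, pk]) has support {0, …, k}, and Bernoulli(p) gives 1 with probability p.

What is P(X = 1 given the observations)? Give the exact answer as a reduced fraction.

Enumerate traces; 12 have nonzero weight after conditioning:
  (W=1, X=0, Y=0, Z=3) weight 1/27
  (W=1, X=0, Y=1, Z=3) weight 1/108
  (W=1, X=0, Y=2, Z=3) weight 1/108
  (W=1, X=1, Y=0, Z=2) weight 1/42
  (W=1, X=1, Y=0, Z=4) weight 1/42
  (W=1, X=1, Y=1, Z=2) weight 1/126
  (W=1, X=1, Y=1, Z=4) weight 1/126
  (W=1, X=1, Y=2, Z=2) weight 1/42
  (W=1, X=2, Y=0, Z=3) weight 1/27
  … 3 more
Group by X:
  weight(X=0) = 1/18
  weight(X=1) = 1/9
  weight(X=2) = 1/18
Total weight = 1/18 + 1/9 + 1/18 = 2/9
P(X=0 | obs) = 1/18 / 2/9 = 1/4
P(X=1 | obs) = 1/9 / 2/9 = 1/2
P(X=2 | obs) = 1/18 / 2/9 = 1/4

P(X = 1 | obs) = 1/2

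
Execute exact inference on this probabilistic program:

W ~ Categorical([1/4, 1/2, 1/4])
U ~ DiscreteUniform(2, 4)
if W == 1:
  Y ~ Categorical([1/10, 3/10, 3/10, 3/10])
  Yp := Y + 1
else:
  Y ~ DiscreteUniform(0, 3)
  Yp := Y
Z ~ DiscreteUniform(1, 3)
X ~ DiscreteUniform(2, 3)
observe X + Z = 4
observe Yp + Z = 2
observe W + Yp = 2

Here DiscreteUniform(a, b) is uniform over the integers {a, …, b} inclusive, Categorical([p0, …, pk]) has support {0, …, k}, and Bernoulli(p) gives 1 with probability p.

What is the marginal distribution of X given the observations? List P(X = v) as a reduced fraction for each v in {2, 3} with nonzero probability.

P(X=2) = 5/9, P(X=3) = 4/9

Enumerate traces; 6 have nonzero weight after conditioning:
  (W=1, U=2, Y=0, Z=1, X=3) weight 1/360
  (W=1, U=3, Y=0, Z=1, X=3) weight 1/360
  (W=1, U=4, Y=0, Z=1, X=3) weight 1/360
  (W=2, U=2, Y=0, Z=2, X=2) weight 1/288
  (W=2, U=3, Y=0, Z=2, X=2) weight 1/288
  (W=2, U=4, Y=0, Z=2, X=2) weight 1/288
Group by X:
  weight(X=2) = 1/96
  weight(X=3) = 1/120
Total weight = 1/96 + 1/120 = 3/160
P(X=2 | obs) = 1/96 / 3/160 = 5/9
P(X=3 | obs) = 1/120 / 3/160 = 4/9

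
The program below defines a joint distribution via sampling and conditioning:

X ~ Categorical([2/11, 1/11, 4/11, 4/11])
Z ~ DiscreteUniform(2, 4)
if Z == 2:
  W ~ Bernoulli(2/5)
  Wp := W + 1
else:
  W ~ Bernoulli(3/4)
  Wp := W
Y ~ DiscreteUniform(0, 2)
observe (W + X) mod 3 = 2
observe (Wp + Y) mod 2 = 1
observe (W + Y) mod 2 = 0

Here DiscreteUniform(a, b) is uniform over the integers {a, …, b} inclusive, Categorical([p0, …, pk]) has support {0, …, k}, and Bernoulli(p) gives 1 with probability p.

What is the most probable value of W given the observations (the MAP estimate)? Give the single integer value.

argmax_v P(W = v | obs) = 0

Enumerate traces; 3 have nonzero weight after conditioning:
  (X=1, Z=2, W=1, Y=1) weight 2/495
  (X=2, Z=2, W=0, Y=0) weight 4/165
  (X=2, Z=2, W=0, Y=2) weight 4/165
Group by W:
  weight(W=0) = 8/165
  weight(W=1) = 2/495
Total weight = 8/165 + 2/495 = 26/495
P(W=0 | obs) = 8/165 / 26/495 = 12/13
P(W=1 | obs) = 2/495 / 26/495 = 1/13
argmax = 0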